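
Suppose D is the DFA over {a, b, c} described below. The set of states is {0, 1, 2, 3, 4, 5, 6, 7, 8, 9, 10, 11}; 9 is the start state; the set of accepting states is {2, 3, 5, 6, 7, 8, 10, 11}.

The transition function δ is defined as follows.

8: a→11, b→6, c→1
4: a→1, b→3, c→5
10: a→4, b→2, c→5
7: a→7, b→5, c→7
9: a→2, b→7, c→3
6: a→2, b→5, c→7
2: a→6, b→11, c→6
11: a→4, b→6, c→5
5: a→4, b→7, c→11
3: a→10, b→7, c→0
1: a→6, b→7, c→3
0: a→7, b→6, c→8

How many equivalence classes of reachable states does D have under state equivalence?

5

P0 = {2,3,5,6,7,8,10,11} | {0,1,4,9}.
Refine {2,3,5,6,7,8,10,11} on symbol a: members go to different blocks, giving {2,3,6,7,8} and {5,10,11}.
On input a, block {2,3,6,7,8} splits into {2,6,7} and {3,8}.
Split {0,1,4,9} by δ(·,a) → {0,1,9} and {4}.
The partition is now stable with 5 blocks: {2,6,7} | {0,1,9} | {5,10,11} | {3,8} | {4}.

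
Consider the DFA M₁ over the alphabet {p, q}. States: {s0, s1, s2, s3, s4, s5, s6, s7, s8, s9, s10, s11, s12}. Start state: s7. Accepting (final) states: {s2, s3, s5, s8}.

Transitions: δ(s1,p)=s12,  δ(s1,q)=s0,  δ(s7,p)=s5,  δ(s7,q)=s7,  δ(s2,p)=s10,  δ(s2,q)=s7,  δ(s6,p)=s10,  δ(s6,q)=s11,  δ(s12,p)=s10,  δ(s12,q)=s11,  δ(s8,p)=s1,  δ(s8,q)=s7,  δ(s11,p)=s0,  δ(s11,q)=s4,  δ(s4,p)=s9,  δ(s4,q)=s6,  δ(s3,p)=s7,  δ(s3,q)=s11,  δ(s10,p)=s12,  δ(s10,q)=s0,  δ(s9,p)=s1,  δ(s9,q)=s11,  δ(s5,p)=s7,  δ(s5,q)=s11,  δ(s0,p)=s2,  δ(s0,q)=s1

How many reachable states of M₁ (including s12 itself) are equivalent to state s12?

3

Reachable states from the start: {s0,s1,s2,s4,s5,s6,s7,s9,s10,s11,s12}. Unreachable: {s3,s8} — drop them.
Initial partition by acceptance: {s2,s5} | {s0,s1,s4,s6,s7,s9,s10,s11,s12}.
On input p, block {s0,s1,s4,s6,s7,s9,s10,s11,s12} splits into {s1,s4,s6,s9,s10,s11,s12} and {s0,s7}.
On input p, block {s2,s5} splits into {s2} and {s5}.
On input p, block {s1,s4,s6,s9,s10,s11,s12} splits into {s1,s4,s6,s9,s10,s12} and {s11}.
Refine {s1,s4,s6,s9,s10,s12} on symbol q: members go to different blocks, giving {s6,s9,s12} and {s1,s10} and {s4}.
Refine {s0,s7} on symbol p: members go to different blocks, giving {s0} and {s7}.
The partition is now stable with 8 blocks: {s2} | {s6,s9,s12} | {s0} | {s5} | {s11} | {s1,s10} | {s4} | {s7}.
State s12 belongs to the block {s6,s9,s12}, which has 3 states.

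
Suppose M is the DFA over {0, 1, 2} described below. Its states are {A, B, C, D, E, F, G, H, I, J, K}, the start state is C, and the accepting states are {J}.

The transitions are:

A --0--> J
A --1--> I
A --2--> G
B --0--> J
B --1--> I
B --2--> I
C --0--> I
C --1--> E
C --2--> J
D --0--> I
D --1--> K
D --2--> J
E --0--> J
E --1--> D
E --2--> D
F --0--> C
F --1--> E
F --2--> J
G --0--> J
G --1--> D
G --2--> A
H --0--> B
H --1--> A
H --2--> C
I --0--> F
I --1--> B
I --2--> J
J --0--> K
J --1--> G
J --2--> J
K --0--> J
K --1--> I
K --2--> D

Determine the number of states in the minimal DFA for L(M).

First remove the unreachable states {H}; 10 states remain.
P0 = {J} | {A,B,C,D,E,F,G,I,K}.
Refine {A,B,C,D,E,F,G,I,K} on symbol 0: members go to different blocks, giving {A,B,E,G,K} and {C,D,F,I}.
Refine {A,B,E,G,K} on symbol 2: members go to different blocks, giving {B,E,K} and {A,G}.
The partition is now stable with 4 blocks: {J} | {B,E,K} | {C,D,F,I} | {A,G}.

4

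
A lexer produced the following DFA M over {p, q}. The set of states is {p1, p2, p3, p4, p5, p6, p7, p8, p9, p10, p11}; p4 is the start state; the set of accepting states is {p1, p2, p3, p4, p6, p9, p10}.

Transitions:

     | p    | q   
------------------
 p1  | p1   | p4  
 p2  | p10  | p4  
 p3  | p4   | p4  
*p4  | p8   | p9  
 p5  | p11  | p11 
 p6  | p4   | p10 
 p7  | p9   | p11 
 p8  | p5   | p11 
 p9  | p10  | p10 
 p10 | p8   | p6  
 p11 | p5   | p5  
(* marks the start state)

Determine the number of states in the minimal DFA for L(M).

First remove the unreachable states {p1,p2,p3,p7}; 7 states remain.
P0 = {p4,p6,p9,p10} | {p5,p8,p11}.
Split {p4,p6,p9,p10} by δ(·,p) → {p4,p10} and {p6,p9}.
No further refinement is possible. Final partition (3 blocks): {p4,p10} | {p5,p8,p11} | {p6,p9}.

3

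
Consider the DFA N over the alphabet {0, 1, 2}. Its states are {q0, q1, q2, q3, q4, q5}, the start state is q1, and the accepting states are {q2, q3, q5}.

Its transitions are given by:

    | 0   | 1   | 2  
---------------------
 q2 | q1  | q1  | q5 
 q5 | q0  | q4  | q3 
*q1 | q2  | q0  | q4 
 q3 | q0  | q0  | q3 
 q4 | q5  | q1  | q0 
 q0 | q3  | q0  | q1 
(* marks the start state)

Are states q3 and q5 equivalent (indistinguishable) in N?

Yes

All states are reachable from the start state.
Start with accepting vs non-accepting: {q2,q3,q5} | {q0,q1,q4}.
No further refinement is possible. Final partition (2 blocks): {q2,q3,q5} | {q0,q1,q4}.
q3 and q5 lie in the same block of the stable partition, so they are equivalent — no string distinguishes them.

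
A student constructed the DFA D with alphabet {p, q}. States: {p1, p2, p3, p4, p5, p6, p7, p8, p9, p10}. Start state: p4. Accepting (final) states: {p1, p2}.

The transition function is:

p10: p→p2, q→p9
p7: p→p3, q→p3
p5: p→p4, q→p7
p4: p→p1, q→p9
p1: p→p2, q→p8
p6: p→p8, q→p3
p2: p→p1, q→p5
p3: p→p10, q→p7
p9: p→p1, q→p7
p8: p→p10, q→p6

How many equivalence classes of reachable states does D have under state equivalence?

All states are reachable from the start state.
Start with accepting vs non-accepting: {p1,p2} | {p3,p4,p5,p6,p7,p8,p9,p10}.
Split {p3,p4,p5,p6,p7,p8,p9,p10} by δ(·,p) → {p3,p5,p6,p7,p8} and {p4,p9,p10}.
Refine {p3,p5,p6,p7,p8} on symbol p: members go to different blocks, giving {p3,p5,p8} and {p6,p7}.
Refine {p4,p9,p10} on symbol q: members go to different blocks, giving {p4,p10} and {p9}.
No further refinement is possible. Final partition (5 blocks): {p1,p2} | {p3,p5,p8} | {p4,p10} | {p6,p7} | {p9}.

5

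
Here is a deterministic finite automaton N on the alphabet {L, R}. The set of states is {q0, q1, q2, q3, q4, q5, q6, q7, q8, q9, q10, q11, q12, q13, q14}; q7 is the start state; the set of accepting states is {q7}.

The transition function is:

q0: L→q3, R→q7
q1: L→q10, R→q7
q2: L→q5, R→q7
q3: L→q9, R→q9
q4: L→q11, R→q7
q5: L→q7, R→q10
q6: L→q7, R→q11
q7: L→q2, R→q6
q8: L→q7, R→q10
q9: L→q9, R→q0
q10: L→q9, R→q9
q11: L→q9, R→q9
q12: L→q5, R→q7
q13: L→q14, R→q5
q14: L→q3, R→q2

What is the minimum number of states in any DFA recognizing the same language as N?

6

States {q1,q4,q8,q12,q13,q14} cannot be reached from the start state, so discard them.
Start with accepting vs non-accepting: {q7} | {q0,q2,q3,q5,q6,q9,q10,q11}.
Refine {q0,q2,q3,q5,q6,q9,q10,q11} on symbol L: members go to different blocks, giving {q0,q2,q3,q9,q10,q11} and {q5,q6}.
Refine {q0,q2,q3,q9,q10,q11} on symbol L: members go to different blocks, giving {q0,q3,q9,q10,q11} and {q2}.
Split {q0,q3,q9,q10,q11} by δ(·,R) → {q3,q9,q10,q11} and {q0}.
Refine {q3,q9,q10,q11} on symbol R: members go to different blocks, giving {q3,q10,q11} and {q9}.
No further refinement is possible. Final partition (6 blocks): {q7} | {q3,q10,q11} | {q5,q6} | {q2} | {q0} | {q9}.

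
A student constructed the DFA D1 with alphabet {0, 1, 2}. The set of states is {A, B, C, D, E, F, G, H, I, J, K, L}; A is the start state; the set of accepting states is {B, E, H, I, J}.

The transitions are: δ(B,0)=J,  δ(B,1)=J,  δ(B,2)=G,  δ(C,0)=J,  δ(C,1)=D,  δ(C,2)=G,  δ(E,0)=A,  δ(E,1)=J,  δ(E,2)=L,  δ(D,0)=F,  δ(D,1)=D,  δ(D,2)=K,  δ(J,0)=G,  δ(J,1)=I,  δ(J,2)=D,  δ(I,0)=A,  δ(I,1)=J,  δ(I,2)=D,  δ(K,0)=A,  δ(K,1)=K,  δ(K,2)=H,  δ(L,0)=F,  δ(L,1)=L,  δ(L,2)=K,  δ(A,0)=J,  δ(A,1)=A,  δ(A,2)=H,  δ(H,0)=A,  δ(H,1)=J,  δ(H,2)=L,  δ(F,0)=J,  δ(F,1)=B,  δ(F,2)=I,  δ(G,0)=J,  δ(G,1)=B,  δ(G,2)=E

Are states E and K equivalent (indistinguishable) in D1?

No

States {C} cannot be reached from the start state, so discard them.
P0 = {B,E,H,I,J} | {A,D,F,G,K,L}.
Refine {B,E,H,I,J} on symbol 0: members go to different blocks, giving {E,H,I,J} and {B}.
Split {A,D,F,G,K,L} by δ(·,0) → {A,F,G} and {D,K,L}.
On input 1, block {A,F,G} splits into {F,G} and {A}.
On input 0, block {E,H,I,J} splits into {E,H,I} and {J}.
Split {D,K,L} by δ(·,0) → {D,L} and {K}.
Stable partition: {E,H,I} | {F,G} | {B} | {D,L} | {A} | {J} | {K} — 7 equivalence classes.
E and K end up in different blocks, so they are distinguishable. For instance, the string 'ε' is accepted from only E.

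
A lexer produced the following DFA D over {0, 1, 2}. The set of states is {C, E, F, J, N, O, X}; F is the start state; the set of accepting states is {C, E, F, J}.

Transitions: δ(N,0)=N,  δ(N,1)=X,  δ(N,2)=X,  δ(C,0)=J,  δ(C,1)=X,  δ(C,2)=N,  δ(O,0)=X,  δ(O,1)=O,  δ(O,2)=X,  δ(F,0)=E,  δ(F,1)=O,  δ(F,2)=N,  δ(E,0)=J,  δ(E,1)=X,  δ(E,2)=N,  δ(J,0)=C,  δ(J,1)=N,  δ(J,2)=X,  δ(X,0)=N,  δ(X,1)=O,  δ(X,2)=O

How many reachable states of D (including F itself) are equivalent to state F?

P0 = {C,E,F,J} | {N,O,X}.
The partition is now stable with 2 blocks: {C,E,F,J} | {N,O,X}.
State F belongs to the block {C,E,F,J}, which has 4 states.

4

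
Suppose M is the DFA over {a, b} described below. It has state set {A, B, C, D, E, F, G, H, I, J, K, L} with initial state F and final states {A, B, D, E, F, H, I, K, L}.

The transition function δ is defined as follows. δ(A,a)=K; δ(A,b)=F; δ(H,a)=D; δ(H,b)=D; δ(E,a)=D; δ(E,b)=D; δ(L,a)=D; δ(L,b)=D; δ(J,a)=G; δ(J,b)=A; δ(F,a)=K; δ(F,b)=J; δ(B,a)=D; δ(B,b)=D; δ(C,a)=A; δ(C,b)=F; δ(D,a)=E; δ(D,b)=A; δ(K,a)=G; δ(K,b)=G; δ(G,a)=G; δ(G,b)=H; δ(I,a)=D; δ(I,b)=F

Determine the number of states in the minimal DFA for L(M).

7

First remove the unreachable states {B,C,I,L}; 8 states remain.
Start with accepting vs non-accepting: {A,D,E,F,H,K} | {G,J}.
Refine {A,D,E,F,H,K} on symbol a: members go to different blocks, giving {A,D,E,F,H} and {K}.
Split {A,D,E,F,H} by δ(·,a) → {D,E,H} and {A,F}.
Refine {D,E,H} on symbol b: members go to different blocks, giving {E,H} and {D}.
Refine {G,J} on symbol b: members go to different blocks, giving {G} and {J}.
Refine {A,F} on symbol b: members go to different blocks, giving {A} and {F}.
No further refinement is possible. Final partition (7 blocks): {E,H} | {G} | {K} | {A} | {D} | {J} | {F}.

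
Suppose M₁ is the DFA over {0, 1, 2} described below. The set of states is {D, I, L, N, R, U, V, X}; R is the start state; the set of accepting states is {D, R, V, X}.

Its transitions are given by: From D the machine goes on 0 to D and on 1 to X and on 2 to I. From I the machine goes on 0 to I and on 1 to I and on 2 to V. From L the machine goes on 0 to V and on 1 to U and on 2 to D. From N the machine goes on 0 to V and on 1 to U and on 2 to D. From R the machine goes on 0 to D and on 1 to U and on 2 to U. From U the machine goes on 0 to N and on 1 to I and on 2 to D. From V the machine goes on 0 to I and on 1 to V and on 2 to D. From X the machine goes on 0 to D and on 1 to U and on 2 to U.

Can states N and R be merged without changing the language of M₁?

Reachable states from the start: {D,I,N,R,U,V,X}. Unreachable: {L} — drop them.
Initial partition by acceptance: {D,R,V,X} | {I,N,U}.
On input 0, block {D,R,V,X} splits into {D,R,X} and {V}.
Split {D,R,X} by δ(·,1) → {R,X} and {D}.
On input 0, block {I,N,U} splits into {I,U} and {N}.
On input 0, block {I,U} splits into {U} and {I}.
No further refinement is possible. Final partition (6 blocks): {R,X} | {U} | {V} | {D} | {N} | {I}.
N and R end up in different blocks, so they are distinguishable. For instance, the string 'ε' is accepted from only R.

No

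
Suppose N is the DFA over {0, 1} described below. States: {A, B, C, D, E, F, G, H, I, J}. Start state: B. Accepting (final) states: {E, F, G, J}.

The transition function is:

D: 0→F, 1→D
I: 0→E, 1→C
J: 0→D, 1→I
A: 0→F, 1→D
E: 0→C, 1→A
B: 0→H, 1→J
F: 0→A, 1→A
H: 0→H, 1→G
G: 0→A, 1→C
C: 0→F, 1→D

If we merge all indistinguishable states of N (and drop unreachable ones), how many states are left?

Start with accepting vs non-accepting: {E,F,G,J} | {A,B,C,D,H,I}.
Refine {A,B,C,D,H,I} on symbol 0: members go to different blocks, giving {A,C,D,I} and {B,H}.
Stable partition: {E,F,G,J} | {A,C,D,I} | {B,H} — 3 equivalence classes.

3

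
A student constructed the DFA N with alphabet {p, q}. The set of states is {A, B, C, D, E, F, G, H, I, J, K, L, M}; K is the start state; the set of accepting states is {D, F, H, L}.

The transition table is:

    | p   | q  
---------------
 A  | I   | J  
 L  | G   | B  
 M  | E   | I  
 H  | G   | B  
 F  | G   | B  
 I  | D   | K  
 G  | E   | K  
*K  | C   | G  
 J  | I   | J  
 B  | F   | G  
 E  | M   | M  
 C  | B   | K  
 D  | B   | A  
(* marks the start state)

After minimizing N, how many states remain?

Reachable states from the start: {A,B,C,D,E,F,G,I,J,K,M}. Unreachable: {H,L} — drop them.
P0 = {D,F} | {A,B,C,E,G,I,J,K,M}.
Split {A,B,C,E,G,I,J,K,M} by δ(·,p) → {A,C,E,G,J,K,M} and {B,I}.
Split {D,F} by δ(·,p) → {D} and {F}.
Refine {A,C,E,G,J,K,M} on symbol p: members go to different blocks, giving {E,G,K,M} and {A,C,J}.
Split {E,G,K,M} by δ(·,p) → {E,G,M} and {K}.
On input q, block {E,G,M} splits into {E} and {G} and {M}.
Refine {B,I} on symbol p: members go to different blocks, giving {B} and {I}.
Split {A,C,J} by δ(·,p) → {A,J} and {C}.
The partition is now stable with 10 blocks: {D} | {E} | {B} | {F} | {A,J} | {K} | {G} | {M} | {I} | {C}.

10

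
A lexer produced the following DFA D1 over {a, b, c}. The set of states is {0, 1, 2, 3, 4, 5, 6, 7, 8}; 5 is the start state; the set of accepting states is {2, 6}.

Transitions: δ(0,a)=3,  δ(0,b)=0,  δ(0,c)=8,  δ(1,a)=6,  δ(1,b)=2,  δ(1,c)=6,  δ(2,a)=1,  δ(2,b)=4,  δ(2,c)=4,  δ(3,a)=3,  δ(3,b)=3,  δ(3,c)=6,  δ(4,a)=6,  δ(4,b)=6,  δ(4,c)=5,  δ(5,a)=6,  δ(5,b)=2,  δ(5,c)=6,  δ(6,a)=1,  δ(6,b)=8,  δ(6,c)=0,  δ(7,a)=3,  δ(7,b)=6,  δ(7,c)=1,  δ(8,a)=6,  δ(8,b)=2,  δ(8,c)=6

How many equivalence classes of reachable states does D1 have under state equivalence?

6

First remove the unreachable states {7}; 8 states remain.
Initial partition by acceptance: {2,6} | {0,1,3,4,5,8}.
On input a, block {0,1,3,4,5,8} splits into {1,4,5,8} and {0,3}.
Split {2,6} by δ(·,c) → {2} and {6}.
Split {1,4,5,8} by δ(·,b) → {1,5,8} and {4}.
On input c, block {0,3} splits into {0} and {3}.
Stable partition: {2} | {1,5,8} | {0} | {6} | {4} | {3} — 6 equivalence classes.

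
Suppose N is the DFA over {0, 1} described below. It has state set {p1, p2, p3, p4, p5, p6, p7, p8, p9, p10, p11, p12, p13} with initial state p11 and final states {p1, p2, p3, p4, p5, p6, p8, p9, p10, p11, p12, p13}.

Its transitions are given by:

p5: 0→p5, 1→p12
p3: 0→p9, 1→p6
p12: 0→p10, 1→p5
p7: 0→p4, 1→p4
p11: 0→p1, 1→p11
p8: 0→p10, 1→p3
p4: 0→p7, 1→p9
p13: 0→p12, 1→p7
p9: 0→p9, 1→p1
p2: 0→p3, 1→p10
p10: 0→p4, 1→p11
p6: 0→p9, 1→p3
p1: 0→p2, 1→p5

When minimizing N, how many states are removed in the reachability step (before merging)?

No path from p11 leads to p8, p13; the other 11 states are all reachable.

2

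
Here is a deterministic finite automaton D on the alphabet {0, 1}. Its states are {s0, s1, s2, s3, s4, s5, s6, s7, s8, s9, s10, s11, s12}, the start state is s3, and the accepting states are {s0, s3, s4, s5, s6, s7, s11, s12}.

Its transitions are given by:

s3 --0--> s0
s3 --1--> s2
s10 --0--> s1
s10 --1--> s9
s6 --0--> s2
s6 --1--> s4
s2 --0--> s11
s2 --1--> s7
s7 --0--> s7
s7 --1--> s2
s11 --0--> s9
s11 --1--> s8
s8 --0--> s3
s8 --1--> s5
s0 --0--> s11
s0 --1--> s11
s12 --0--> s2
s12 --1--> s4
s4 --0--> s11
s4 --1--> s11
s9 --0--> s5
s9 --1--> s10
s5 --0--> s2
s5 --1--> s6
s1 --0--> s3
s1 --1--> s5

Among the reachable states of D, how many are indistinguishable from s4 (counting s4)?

2

Reachable states from the start: {s0,s1,s2,s3,s4,s5,s6,s7,s8,s9,s10,s11}. Unreachable: {s12} — drop them.
P0 = {s0,s3,s4,s5,s6,s7,s11} | {s1,s2,s8,s9,s10}.
Split {s0,s3,s4,s5,s6,s7,s11} by δ(·,0) → {s0,s3,s4,s7} and {s5,s6,s11}.
Refine {s0,s3,s4,s7} on symbol 0: members go to different blocks, giving {s0,s4} and {s3,s7}.
Refine {s1,s2,s8,s9,s10} on symbol 0: members go to different blocks, giving {s1,s8} and {s2,s9} and {s10}.
Refine {s5,s6,s11} on symbol 1: members go to different blocks, giving {s5} and {s6} and {s11}.
Split {s3,s7} by δ(·,0) → {s3} and {s7}.
Split {s2,s9} by δ(·,0) → {s2} and {s9}.
Stable partition: {s0,s4} | {s1,s8} | {s5} | {s3} | {s2} | {s10} | {s6} | {s11} | {s7} | {s9} — 10 equivalence classes.
The equivalence class containing s4 is {s0,s4}, of size 2.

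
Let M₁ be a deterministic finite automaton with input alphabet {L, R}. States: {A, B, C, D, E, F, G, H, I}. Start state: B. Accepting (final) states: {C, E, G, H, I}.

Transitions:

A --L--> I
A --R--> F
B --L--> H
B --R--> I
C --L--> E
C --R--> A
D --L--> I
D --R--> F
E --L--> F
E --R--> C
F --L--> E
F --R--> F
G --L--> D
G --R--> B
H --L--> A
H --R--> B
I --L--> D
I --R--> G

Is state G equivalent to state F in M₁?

Start with accepting vs non-accepting: {C,E,G,H,I} | {A,B,D,F}.
Split {C,E,G,H,I} by δ(·,L) → {E,G,H,I} and {C}.
Refine {E,G,H,I} on symbol R: members go to different blocks, giving {G,H} and {E} and {I}.
Refine {A,B,D,F} on symbol L: members go to different blocks, giving {A,D} and {B} and {F}.
Stable partition: {G,H} | {A,D} | {C} | {E} | {I} | {B} | {F} — 7 equivalence classes.
G and F end up in different blocks, so they are distinguishable. For instance, the string 'ε' is accepted from only G.

No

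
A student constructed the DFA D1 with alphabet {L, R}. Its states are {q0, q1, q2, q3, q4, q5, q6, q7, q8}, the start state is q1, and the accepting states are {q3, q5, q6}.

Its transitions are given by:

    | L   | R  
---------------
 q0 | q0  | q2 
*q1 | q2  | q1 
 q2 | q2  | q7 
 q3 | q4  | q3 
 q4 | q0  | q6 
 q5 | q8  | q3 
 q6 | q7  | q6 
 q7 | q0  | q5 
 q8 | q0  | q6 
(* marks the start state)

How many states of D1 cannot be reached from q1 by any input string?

0

A breadth-first search from the start state visits every state.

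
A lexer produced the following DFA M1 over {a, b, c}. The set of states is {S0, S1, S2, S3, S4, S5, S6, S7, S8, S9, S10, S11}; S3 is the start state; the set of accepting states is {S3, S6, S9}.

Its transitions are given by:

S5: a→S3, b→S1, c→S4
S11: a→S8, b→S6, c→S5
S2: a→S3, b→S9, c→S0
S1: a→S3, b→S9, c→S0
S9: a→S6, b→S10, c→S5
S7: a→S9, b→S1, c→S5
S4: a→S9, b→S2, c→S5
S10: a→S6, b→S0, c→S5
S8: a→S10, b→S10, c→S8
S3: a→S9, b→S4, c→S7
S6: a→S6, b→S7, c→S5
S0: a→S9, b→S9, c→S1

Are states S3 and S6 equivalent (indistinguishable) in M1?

Yes

First remove the unreachable states {S8,S11}; 10 states remain.
Start with accepting vs non-accepting: {S3,S6,S9} | {S0,S1,S2,S4,S5,S7,S10}.
On input b, block {S0,S1,S2,S4,S5,S7,S10} splits into {S4,S5,S7,S10} and {S0,S1,S2}.
Stable partition: {S3,S6,S9} | {S4,S5,S7,S10} | {S0,S1,S2} — 3 equivalence classes.
S3 and S6 lie in the same block of the stable partition, so they are equivalent — no string distinguishes them.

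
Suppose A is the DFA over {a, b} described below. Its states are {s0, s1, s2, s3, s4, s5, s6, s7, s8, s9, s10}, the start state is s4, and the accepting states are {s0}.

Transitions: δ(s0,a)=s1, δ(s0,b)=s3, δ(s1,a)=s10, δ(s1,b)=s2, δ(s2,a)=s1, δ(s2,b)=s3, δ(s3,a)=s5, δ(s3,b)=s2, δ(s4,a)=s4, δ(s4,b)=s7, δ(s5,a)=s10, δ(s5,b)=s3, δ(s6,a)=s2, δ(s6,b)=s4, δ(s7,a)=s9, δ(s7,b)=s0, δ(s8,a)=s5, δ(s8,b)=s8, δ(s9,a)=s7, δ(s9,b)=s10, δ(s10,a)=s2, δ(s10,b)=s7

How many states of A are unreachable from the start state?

2

Starting at s4 and following transitions, the reachable set is {s0, s1, s2, s3, s4, s5, s7, s9, s10}. That leaves s6, s8 unreachable — 2 in total.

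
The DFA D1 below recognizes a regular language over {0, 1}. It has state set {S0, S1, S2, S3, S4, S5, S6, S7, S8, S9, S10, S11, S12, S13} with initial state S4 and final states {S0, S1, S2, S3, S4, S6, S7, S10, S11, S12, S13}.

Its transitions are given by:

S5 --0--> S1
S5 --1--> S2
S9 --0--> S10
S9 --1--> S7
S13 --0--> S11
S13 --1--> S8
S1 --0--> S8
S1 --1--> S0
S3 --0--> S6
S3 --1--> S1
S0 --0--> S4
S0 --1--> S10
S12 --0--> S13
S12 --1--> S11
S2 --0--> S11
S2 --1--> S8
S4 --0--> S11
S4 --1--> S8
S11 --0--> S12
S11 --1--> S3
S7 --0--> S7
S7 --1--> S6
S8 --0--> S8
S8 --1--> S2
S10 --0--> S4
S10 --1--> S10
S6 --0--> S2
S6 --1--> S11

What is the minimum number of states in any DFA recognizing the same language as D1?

Reachable states from the start: {S0,S1,S2,S3,S4,S6,S8,S10,S11,S12,S13}. Unreachable: {S5,S7,S9} — drop them.
P0 = {S0,S1,S2,S3,S4,S6,S10,S11,S12,S13} | {S8}.
On input 0, block {S0,S1,S2,S3,S4,S6,S10,S11,S12,S13} splits into {S0,S2,S3,S4,S6,S10,S11,S12,S13} and {S1}.
On input 1, block {S0,S2,S3,S4,S6,S10,S11,S12,S13} splits into {S0,S6,S10,S11,S12} and {S2,S4,S13} and {S3}.
Refine {S0,S6,S10,S11,S12} on symbol 0: members go to different blocks, giving {S0,S6,S10,S12} and {S11}.
On input 1, block {S0,S6,S10,S12} splits into {S0,S10} and {S6,S12}.
No further refinement is possible. Final partition (7 blocks): {S0,S10} | {S8} | {S1} | {S2,S4,S13} | {S3} | {S11} | {S6,S12}.

7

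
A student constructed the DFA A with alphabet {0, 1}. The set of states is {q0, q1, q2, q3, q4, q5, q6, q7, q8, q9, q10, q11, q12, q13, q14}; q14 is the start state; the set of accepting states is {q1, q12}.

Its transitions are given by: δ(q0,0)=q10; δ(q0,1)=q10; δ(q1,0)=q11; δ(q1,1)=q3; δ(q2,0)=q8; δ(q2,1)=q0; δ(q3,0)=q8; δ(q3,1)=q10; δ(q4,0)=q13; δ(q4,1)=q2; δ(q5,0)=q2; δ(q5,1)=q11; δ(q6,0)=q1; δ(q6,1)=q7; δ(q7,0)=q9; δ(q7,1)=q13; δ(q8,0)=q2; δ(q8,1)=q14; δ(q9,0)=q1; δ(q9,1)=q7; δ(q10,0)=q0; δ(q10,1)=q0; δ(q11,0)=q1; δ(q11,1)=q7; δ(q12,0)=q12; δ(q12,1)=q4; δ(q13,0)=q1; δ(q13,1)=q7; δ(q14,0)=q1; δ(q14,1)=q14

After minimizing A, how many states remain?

Reachable states from the start: {q0,q1,q2,q3,q7,q8,q9,q10,q11,q13,q14}. Unreachable: {q4,q5,q6,q12} — drop them.
Start with accepting vs non-accepting: {q1} | {q0,q2,q3,q7,q8,q9,q10,q11,q13,q14}.
On input 0, block {q0,q2,q3,q7,q8,q9,q10,q11,q13,q14} splits into {q0,q2,q3,q7,q8,q10} and {q9,q11,q13,q14}.
Split {q0,q2,q3,q7,q8,q10} by δ(·,0) → {q0,q2,q3,q8,q10} and {q7}.
Split {q0,q2,q3,q8,q10} by δ(·,1) → {q0,q2,q3,q10} and {q8}.
On input 0, block {q0,q2,q3,q10} splits into {q0,q10} and {q2,q3}.
On input 1, block {q9,q11,q13,q14} splits into {q9,q11,q13} and {q14}.
Stable partition: {q1} | {q0,q10} | {q9,q11,q13} | {q7} | {q8} | {q2,q3} | {q14} — 7 equivalence classes.

7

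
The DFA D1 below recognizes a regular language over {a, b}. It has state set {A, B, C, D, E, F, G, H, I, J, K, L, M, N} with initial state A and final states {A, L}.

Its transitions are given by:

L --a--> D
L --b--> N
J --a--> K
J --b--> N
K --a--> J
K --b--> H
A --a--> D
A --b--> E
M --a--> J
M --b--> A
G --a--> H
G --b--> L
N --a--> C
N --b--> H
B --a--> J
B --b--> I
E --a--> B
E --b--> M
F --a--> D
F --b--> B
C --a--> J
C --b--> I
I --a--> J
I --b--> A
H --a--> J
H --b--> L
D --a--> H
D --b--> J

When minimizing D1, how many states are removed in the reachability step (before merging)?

BFS from A reaches {A, B, C, D, E, H, I, J, K, L, M, N}; the 2 state(s) F, G are never visited.

2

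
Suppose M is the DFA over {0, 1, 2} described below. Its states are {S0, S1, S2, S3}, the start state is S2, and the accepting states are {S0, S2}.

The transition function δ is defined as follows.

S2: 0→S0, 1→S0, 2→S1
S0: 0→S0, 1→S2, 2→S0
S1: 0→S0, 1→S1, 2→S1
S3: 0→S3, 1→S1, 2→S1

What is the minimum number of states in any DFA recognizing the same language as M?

Reachable states from the start: {S0,S1,S2}. Unreachable: {S3} — drop them.
P0 = {S0,S2} | {S1}.
On input 2, block {S0,S2} splits into {S0} and {S2}.
The partition is now stable with 3 blocks: {S0} | {S1} | {S2}.

3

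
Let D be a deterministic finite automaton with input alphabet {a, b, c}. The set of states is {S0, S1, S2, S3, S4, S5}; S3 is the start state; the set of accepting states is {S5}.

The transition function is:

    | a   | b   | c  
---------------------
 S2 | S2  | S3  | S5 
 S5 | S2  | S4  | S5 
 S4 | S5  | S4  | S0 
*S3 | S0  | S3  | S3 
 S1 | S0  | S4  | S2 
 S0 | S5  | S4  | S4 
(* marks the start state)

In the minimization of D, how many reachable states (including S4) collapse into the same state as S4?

Reachable states from the start: {S0,S2,S3,S4,S5}. Unreachable: {S1} — drop them.
P0 = {S5} | {S0,S2,S3,S4}.
Split {S0,S2,S3,S4} by δ(·,a) → {S0,S4} and {S2,S3}.
On input a, block {S2,S3} splits into {S2} and {S3}.
No further refinement is possible. Final partition (4 blocks): {S5} | {S0,S4} | {S2} | {S3}.
State S4 belongs to the block {S0,S4}, which has 2 states.

2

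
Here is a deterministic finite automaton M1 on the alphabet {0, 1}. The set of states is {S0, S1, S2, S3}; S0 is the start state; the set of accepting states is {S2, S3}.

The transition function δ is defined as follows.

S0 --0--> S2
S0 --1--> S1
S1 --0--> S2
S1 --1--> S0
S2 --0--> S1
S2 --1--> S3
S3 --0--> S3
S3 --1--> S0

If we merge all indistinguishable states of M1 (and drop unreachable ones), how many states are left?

All states are reachable from the start state.
P0 = {S2,S3} | {S0,S1}.
Refine {S2,S3} on symbol 0: members go to different blocks, giving {S2} and {S3}.
No further refinement is possible. Final partition (3 blocks): {S2} | {S0,S1} | {S3}.

3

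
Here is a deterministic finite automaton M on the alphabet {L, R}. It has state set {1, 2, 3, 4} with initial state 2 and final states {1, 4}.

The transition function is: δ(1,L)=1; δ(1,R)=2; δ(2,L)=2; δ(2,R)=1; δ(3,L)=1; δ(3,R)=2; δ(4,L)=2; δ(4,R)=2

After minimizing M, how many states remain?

2

States {3,4} cannot be reached from the start state, so discard them.
Initial partition by acceptance: {1} | {2}.
The partition is now stable with 2 blocks: {1} | {2}.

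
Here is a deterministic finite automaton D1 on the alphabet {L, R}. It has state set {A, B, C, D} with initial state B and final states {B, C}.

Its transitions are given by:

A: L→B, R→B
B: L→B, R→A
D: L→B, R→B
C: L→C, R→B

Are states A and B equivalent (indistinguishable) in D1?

No

Reachable states from the start: {A,B}. Unreachable: {C,D} — drop them.
Start with accepting vs non-accepting: {B} | {A}.
The partition is now stable with 2 blocks: {B} | {A}.
A and B end up in different blocks, so they are distinguishable. For instance, the string 'ε' is accepted from only B.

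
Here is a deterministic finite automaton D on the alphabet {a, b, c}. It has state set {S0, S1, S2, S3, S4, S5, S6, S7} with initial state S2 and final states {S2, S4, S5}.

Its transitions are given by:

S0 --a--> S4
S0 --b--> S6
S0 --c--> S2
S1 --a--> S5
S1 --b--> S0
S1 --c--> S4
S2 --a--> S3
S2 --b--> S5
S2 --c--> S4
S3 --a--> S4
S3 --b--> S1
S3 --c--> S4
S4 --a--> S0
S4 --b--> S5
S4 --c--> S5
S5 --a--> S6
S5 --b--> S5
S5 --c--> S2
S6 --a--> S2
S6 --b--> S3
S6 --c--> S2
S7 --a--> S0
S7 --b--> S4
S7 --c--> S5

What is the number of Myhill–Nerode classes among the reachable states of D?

2

States {S7} cannot be reached from the start state, so discard them.
P0 = {S2,S4,S5} | {S0,S1,S3,S6}.
No further refinement is possible. Final partition (2 blocks): {S2,S4,S5} | {S0,S1,S3,S6}.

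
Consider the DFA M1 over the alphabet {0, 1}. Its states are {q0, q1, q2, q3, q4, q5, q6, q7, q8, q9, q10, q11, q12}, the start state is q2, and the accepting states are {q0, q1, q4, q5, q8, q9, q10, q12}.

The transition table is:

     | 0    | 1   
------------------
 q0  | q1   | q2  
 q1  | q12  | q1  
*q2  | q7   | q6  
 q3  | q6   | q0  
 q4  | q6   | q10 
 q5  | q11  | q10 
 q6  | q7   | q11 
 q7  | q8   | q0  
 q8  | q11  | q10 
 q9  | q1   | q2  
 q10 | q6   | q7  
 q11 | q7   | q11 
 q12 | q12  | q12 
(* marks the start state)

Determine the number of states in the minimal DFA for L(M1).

First remove the unreachable states {q3,q4,q5,q9}; 9 states remain.
Start with accepting vs non-accepting: {q0,q1,q8,q10,q12} | {q2,q6,q7,q11}.
Split {q0,q1,q8,q10,q12} by δ(·,0) → {q0,q1,q12} and {q8,q10}.
Refine {q0,q1,q12} on symbol 1: members go to different blocks, giving {q1,q12} and {q0}.
Split {q2,q6,q7,q11} by δ(·,0) → {q2,q6,q11} and {q7}.
On input 1, block {q8,q10} splits into {q8} and {q10}.
No further refinement is possible. Final partition (6 blocks): {q1,q12} | {q2,q6,q11} | {q8} | {q0} | {q7} | {q10}.

6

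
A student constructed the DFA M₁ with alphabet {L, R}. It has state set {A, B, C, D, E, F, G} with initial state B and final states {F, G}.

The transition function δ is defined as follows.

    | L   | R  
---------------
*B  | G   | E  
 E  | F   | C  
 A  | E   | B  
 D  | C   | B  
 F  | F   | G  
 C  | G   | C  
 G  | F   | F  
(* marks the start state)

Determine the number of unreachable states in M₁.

2

No path from B leads to A, D; the other 5 states are all reachable.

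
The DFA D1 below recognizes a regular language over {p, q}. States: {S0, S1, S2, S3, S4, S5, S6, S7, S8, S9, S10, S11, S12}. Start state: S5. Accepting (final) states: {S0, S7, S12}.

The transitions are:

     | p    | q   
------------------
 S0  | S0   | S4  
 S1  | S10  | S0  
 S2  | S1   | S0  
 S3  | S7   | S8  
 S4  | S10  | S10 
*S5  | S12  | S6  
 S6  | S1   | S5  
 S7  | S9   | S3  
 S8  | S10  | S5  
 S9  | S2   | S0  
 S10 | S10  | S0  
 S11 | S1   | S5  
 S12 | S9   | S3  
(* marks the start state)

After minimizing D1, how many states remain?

Reachable states from the start: {S0,S1,S2,S3,S4,S5,S6,S7,S8,S9,S10,S12}. Unreachable: {S11} — drop them.
P0 = {S0,S7,S12} | {S1,S2,S3,S4,S5,S6,S8,S9,S10}.
Split {S0,S7,S12} by δ(·,p) → {S7,S12} and {S0}.
On input p, block {S1,S2,S3,S4,S5,S6,S8,S9,S10} splits into {S1,S2,S4,S6,S8,S9,S10} and {S3,S5}.
Split {S1,S2,S4,S6,S8,S9,S10} by δ(·,q) → {S1,S2,S9,S10} and {S6,S8} and {S4}.
No further refinement is possible. Final partition (6 blocks): {S7,S12} | {S1,S2,S9,S10} | {S0} | {S3,S5} | {S6,S8} | {S4}.

6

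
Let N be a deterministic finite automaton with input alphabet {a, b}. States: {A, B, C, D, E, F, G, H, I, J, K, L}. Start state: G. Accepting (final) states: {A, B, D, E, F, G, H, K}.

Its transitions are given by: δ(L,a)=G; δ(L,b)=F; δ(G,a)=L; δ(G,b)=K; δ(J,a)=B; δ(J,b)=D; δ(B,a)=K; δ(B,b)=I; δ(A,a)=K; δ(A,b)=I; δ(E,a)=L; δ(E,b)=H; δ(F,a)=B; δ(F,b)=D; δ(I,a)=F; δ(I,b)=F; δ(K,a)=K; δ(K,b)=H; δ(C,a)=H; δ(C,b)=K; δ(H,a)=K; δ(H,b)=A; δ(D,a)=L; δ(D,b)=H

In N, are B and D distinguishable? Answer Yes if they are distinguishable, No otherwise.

Yes

Reachable states from the start: {A,B,D,F,G,H,I,K,L}. Unreachable: {C,E,J} — drop them.
P0 = {A,B,D,F,G,H,K} | {I,L}.
Refine {A,B,D,F,G,H,K} on symbol a: members go to different blocks, giving {A,B,F,H,K} and {D,G}.
On input b, block {A,B,F,H,K} splits into {A,B} and {H,K} and {F}.
On input a, block {I,L} splits into {I} and {L}.
Refine {H,K} on symbol b: members go to different blocks, giving {H} and {K}.
Split {D,G} by δ(·,b) → {D} and {G}.
No further refinement is possible. Final partition (8 blocks): {A,B} | {I} | {D} | {H} | {F} | {L} | {K} | {G}.
B and D end up in different blocks, so they are distinguishable. For instance, the string 'a' is accepted from only B.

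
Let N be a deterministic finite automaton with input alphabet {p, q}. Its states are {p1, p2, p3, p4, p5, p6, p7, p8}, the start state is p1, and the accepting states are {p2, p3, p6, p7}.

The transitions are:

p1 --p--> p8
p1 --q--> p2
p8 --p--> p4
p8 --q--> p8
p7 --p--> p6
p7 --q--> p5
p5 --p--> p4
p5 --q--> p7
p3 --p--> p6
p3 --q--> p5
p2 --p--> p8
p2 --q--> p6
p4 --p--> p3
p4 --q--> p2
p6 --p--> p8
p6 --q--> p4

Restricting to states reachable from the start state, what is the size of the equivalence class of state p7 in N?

Initial partition by acceptance: {p2,p3,p6,p7} | {p1,p4,p5,p8}.
Split {p2,p3,p6,p7} by δ(·,p) → {p2,p6} and {p3,p7}.
Split {p2,p6} by δ(·,q) → {p2} and {p6}.
Split {p1,p4,p5,p8} by δ(·,p) → {p1,p5,p8} and {p4}.
Refine {p1,p5,p8} on symbol p: members go to different blocks, giving {p5,p8} and {p1}.
Split {p5,p8} by δ(·,q) → {p5} and {p8}.
Stable partition: {p2} | {p5} | {p3,p7} | {p6} | {p4} | {p1} | {p8} — 7 equivalence classes.
State p7 belongs to the block {p3,p7}, which has 2 states.

2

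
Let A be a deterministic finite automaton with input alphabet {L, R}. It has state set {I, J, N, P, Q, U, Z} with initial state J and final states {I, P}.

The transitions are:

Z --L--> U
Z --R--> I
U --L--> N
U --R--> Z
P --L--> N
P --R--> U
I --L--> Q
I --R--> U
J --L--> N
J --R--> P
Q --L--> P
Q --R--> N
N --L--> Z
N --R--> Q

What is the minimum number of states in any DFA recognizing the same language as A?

7

P0 = {I,P} | {J,N,Q,U,Z}.
Refine {J,N,Q,U,Z} on symbol L: members go to different blocks, giving {J,N,U,Z} and {Q}.
On input L, block {I,P} splits into {P} and {I}.
Refine {J,N,U,Z} on symbol R: members go to different blocks, giving {N} and {J} and {Z} and {U}.
The partition is now stable with 7 blocks: {P} | {N} | {Q} | {I} | {J} | {Z} | {U}.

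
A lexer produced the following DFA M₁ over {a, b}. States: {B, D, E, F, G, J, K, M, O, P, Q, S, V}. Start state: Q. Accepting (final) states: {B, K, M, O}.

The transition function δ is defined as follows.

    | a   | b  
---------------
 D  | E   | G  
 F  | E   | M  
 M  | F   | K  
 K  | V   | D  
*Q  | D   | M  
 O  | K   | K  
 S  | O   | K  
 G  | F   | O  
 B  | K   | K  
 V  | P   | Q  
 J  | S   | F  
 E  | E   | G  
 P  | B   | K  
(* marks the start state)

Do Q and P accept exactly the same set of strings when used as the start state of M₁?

Reachable states from the start: {B,D,E,F,G,K,M,O,P,Q,V}. Unreachable: {J,S} — drop them.
Initial partition by acceptance: {B,K,M,O} | {D,E,F,G,P,Q,V}.
On input a, block {B,K,M,O} splits into {K,M} and {B,O}.
On input b, block {K,M} splits into {K} and {M}.
On input a, block {D,E,F,G,P,Q,V} splits into {D,E,F,G,Q,V} and {P}.
Refine {D,E,F,G,Q,V} on symbol a: members go to different blocks, giving {D,E,F,G,Q} and {V}.
Split {D,E,F,G,Q} by δ(·,b) → {F,Q} and {D,E} and {G}.
No further refinement is possible. Final partition (8 blocks): {K} | {F,Q} | {B,O} | {M} | {P} | {V} | {D,E} | {G}.
Q and P end up in different blocks, so they are distinguishable. For instance, the string 'a' is accepted from only P.

No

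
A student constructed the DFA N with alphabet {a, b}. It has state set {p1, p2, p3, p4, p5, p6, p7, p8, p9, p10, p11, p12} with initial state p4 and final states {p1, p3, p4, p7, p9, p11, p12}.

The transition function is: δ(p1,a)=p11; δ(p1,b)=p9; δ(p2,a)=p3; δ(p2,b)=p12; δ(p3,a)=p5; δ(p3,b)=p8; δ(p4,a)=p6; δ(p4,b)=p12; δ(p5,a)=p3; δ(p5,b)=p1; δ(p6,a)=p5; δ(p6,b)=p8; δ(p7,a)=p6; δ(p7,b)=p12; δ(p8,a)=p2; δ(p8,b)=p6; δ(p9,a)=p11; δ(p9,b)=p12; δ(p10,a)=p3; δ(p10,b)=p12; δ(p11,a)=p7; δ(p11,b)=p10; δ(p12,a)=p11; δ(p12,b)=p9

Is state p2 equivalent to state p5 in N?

Yes

All states are reachable from the start state.
Start with accepting vs non-accepting: {p1,p3,p4,p7,p9,p11,p12} | {p2,p5,p6,p8,p10}.
Split {p1,p3,p4,p7,p9,p11,p12} by δ(·,a) → {p1,p9,p11,p12} and {p3,p4,p7}.
Split {p1,p9,p11,p12} by δ(·,a) → {p1,p9,p12} and {p11}.
Refine {p2,p5,p6,p8,p10} on symbol a: members go to different blocks, giving {p2,p5,p10} and {p6,p8}.
On input a, block {p3,p4,p7} splits into {p4,p7} and {p3}.
The partition is now stable with 6 blocks: {p1,p9,p12} | {p2,p5,p10} | {p4,p7} | {p11} | {p6,p8} | {p3}.
p2 and p5 lie in the same block of the stable partition, so they are equivalent — no string distinguishes them.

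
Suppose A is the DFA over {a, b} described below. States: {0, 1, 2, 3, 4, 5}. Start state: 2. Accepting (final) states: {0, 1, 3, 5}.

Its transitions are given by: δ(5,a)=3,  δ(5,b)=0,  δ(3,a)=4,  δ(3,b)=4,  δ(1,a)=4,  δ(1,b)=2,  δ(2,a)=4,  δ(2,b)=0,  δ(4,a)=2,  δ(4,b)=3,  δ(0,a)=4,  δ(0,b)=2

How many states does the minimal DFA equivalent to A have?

2

Reachable states from the start: {0,2,3,4}. Unreachable: {1,5} — drop them.
P0 = {0,3} | {2,4}.
The partition is now stable with 2 blocks: {0,3} | {2,4}.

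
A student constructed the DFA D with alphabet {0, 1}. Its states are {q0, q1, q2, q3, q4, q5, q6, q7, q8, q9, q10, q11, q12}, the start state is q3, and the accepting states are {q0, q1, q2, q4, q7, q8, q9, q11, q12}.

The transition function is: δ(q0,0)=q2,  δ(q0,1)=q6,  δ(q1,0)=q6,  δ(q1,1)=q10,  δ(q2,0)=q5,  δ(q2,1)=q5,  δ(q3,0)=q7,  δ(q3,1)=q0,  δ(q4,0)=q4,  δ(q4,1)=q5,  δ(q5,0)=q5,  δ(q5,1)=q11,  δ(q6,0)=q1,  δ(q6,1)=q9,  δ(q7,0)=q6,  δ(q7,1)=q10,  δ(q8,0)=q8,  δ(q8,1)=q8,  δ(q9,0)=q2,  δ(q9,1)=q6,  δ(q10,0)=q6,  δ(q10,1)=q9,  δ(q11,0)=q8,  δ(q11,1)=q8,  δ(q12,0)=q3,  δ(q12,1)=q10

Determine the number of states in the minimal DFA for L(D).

7

Reachable states from the start: {q0,q1,q2,q3,q5,q6,q7,q8,q9,q10,q11}. Unreachable: {q4,q12} — drop them.
Start with accepting vs non-accepting: {q0,q1,q2,q7,q8,q9,q11} | {q3,q5,q6,q10}.
Refine {q0,q1,q2,q7,q8,q9,q11} on symbol 0: members go to different blocks, giving {q0,q8,q9,q11} and {q1,q2,q7}.
On input 0, block {q0,q8,q9,q11} splits into {q0,q9} and {q8,q11}.
On input 0, block {q3,q5,q6,q10} splits into {q3,q6} and {q5,q10}.
Refine {q1,q2,q7} on symbol 0: members go to different blocks, giving {q1,q7} and {q2}.
Split {q5,q10} by δ(·,0) → {q5} and {q10}.
Stable partition: {q0,q9} | {q3,q6} | {q1,q7} | {q8,q11} | {q5} | {q2} | {q10} — 7 equivalence classes.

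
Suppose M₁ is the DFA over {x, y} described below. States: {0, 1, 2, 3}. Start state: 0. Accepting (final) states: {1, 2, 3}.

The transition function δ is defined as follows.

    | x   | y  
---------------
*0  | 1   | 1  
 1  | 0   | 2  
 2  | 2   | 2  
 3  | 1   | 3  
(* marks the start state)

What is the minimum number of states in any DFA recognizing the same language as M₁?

Reachable states from the start: {0,1,2}. Unreachable: {3} — drop them.
P0 = {1,2} | {0}.
Split {1,2} by δ(·,x) → {1} and {2}.
The partition is now stable with 3 blocks: {1} | {0} | {2}.

3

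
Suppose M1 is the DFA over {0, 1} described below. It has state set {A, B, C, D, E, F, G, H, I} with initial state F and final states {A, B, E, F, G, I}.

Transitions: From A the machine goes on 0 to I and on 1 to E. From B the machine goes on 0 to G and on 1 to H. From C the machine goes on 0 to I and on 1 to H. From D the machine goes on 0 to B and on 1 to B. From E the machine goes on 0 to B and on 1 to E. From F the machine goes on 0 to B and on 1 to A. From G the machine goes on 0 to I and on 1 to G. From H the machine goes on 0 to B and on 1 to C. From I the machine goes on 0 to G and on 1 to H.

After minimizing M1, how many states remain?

3

First remove the unreachable states {D}; 8 states remain.
P0 = {A,B,E,F,G,I} | {C,H}.
Split {A,B,E,F,G,I} by δ(·,1) → {A,E,F,G} and {B,I}.
No further refinement is possible. Final partition (3 blocks): {A,E,F,G} | {C,H} | {B,I}.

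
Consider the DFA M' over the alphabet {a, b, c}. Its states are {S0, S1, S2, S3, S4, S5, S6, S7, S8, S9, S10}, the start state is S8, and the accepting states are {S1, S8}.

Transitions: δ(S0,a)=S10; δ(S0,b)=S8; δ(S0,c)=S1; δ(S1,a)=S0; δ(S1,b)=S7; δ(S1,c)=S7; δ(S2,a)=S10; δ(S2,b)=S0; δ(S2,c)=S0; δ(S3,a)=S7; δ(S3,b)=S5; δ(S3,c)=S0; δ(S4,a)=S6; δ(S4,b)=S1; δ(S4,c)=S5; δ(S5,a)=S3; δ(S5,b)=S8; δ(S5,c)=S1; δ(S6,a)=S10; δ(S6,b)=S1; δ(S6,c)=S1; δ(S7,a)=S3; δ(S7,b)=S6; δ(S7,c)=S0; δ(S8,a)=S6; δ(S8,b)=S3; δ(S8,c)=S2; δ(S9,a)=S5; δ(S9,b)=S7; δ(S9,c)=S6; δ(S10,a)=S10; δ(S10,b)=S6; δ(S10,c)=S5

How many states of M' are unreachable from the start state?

No path from S8 leads to S4, S9; the other 9 states are all reachable.

2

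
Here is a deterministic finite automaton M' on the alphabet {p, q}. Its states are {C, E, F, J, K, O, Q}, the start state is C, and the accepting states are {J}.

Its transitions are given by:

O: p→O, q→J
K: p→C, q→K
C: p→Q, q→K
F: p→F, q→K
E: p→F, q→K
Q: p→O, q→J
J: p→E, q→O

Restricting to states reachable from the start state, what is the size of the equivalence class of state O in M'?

2

All states are reachable from the start state.
Initial partition by acceptance: {J} | {C,E,F,K,O,Q}.
Refine {C,E,F,K,O,Q} on symbol q: members go to different blocks, giving {C,E,F,K} and {O,Q}.
Refine {C,E,F,K} on symbol p: members go to different blocks, giving {E,F,K} and {C}.
Refine {E,F,K} on symbol p: members go to different blocks, giving {E,F} and {K}.
No further refinement is possible. Final partition (5 blocks): {J} | {E,F} | {O,Q} | {C} | {K}.
State O belongs to the block {O,Q}, which has 2 states.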